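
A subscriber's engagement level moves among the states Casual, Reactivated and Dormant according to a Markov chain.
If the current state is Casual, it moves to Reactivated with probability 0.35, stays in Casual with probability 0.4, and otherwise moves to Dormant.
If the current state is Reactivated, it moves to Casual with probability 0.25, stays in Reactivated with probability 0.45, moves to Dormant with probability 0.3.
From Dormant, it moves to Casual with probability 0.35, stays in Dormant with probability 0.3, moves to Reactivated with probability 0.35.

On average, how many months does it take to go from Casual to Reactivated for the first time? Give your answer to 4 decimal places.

Let t(s) be the expected number of months to first reach Reactivated from state s, with t(Reactivated) = 0. Conditioning on the first month:
t(Casual) = 1 + 0.4·t(Casual) + 0.25·t(Dormant)
t(Dormant) = 1 + 0.35·t(Casual) + 0.3·t(Dormant)
Solving: t(Casual) = 2.8571, t(Dormant) = 2.8571.
Expected months from Casual to Reactivated: 2.8571.

2.8571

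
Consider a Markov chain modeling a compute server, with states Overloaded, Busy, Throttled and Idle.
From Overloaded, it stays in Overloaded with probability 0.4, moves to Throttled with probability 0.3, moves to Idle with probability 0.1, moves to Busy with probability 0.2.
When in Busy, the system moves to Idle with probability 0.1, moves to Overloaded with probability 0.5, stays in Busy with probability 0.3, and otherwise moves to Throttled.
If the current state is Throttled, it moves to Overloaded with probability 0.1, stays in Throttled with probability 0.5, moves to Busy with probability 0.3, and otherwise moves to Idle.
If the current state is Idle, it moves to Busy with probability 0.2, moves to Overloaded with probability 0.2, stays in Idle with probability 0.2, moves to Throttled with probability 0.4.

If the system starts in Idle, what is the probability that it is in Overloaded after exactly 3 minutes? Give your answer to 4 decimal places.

Propagate the distribution vector 3 minutes from Idle.
After 0 minutes: (0.0000, 0.0000, 0.0000, 1.0000)
After 1 minute: (0.2000, 0.2000, 0.4000, 0.2000)
After 2 minutes: (0.2600, 0.2600, 0.3600, 0.1200)
After 3 minutes: (0.2940, 0.2620, 0.3320, 0.1120)
P(in Overloaded after 3 minutes) = 0.2940

0.2940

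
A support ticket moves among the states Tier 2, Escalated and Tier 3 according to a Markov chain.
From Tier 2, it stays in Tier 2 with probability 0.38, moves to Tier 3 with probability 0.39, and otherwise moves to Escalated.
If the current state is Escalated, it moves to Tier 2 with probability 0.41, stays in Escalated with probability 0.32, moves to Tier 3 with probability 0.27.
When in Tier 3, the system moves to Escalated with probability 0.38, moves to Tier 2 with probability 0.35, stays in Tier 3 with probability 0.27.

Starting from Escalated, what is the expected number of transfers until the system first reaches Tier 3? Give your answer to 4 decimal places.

3.1470

Let t(s) be the expected number of transfers to first reach Tier 3 from state s, with t(Tier 3) = 0. Conditioning on the first transfer:
t(Tier 2) = 1 + 0.38·t(Tier 2) + 0.23·t(Escalated)
t(Escalated) = 1 + 0.41·t(Tier 2) + 0.32·t(Escalated)
Solving: t(Tier 2) = 2.7803, t(Escalated) = 3.1470.
Expected transfers from Escalated to Tier 3: 3.1470.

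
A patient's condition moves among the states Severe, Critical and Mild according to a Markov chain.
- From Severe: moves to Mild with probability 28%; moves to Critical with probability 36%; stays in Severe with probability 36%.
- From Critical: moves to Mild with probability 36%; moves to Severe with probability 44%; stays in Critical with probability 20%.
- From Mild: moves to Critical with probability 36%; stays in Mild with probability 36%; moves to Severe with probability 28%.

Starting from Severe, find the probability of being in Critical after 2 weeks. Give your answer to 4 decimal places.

0.3024

Sum over the intermediate state after 1 week:
P = P(Severe→Severe)·P(Severe→Critical) + P(Severe→Critical)·P(Critical→Critical) + P(Severe→Mild)·P(Mild→Critical)
  = 0.36×0.36 + 0.36×0.2 + 0.28×0.36
  = 0.1296 + 0.0720 + 0.1008 = 0.3024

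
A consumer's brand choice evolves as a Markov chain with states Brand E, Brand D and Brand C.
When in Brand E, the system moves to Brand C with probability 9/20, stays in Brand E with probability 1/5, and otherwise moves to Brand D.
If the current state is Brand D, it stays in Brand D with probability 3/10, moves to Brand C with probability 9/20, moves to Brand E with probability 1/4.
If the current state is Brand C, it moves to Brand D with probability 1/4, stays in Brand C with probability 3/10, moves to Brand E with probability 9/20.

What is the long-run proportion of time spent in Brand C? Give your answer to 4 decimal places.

Let the stationary distribution be π with π = πP and π_1 + π_2 + π_3 = 1.
π_1 = 0.2·π_1 + 0.25·π_2 + 0.45·π_3
π_2 = 0.35·π_1 + 0.3·π_2 + 0.25·π_3
Solving with the normalization constraint gives π = (0.3126, 0.2961, 0.3913).
So the stationary probability of Brand C is 0.3913.

0.3913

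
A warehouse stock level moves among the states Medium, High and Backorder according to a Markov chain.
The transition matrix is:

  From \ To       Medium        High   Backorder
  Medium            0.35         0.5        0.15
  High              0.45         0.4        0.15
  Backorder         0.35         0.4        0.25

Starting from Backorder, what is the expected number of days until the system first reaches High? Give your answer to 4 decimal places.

Let t(s) be the expected number of days to first reach High from state s, with t(High) = 0. Conditioning on the first day:
t(Medium) = 1 + 0.35·t(Medium) + 0.15·t(Backorder)
t(Backorder) = 1 + 0.35·t(Medium) + 0.25·t(Backorder)
Solving: t(Medium) = 2.0690, t(Backorder) = 2.2989.
Expected days from Backorder to High: 2.2989.

2.2989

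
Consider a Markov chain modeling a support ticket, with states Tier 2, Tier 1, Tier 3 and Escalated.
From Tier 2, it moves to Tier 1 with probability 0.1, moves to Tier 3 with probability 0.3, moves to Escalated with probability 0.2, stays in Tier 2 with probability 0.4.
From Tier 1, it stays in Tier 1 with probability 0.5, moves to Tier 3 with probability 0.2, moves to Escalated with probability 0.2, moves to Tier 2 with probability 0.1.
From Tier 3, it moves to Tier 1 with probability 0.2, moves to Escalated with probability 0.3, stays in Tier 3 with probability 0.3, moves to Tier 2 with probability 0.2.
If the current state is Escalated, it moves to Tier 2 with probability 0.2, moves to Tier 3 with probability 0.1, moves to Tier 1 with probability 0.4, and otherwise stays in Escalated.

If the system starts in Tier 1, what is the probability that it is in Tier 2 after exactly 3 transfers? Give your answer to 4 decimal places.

0.1960

Propagate the distribution vector 3 transfers from Tier 1.
After 0 transfers: (0.0000, 1.0000, 0.0000, 0.0000)
After 1 transfer: (0.1000, 0.5000, 0.2000, 0.2000)
After 2 transfers: (0.1700, 0.3800, 0.2100, 0.2400)
After 3 transfers: (0.1960, 0.3450, 0.2140, 0.2450)
P(in Tier 2 after 3 transfers) = 0.1960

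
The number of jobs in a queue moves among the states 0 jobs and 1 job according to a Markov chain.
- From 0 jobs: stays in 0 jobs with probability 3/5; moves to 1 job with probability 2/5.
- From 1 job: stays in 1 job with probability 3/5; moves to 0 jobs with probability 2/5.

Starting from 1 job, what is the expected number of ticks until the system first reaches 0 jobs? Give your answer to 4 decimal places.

2.5000

Let t(s) be the expected number of ticks to first reach 0 jobs from state s, with t(0 jobs) = 0. Conditioning on the first tick:
t(1 job) = 1 + 0.6·t(1 job)
Solving: t(1 job) = 2.5000.
Expected ticks from 1 job to 0 jobs: 2.5000.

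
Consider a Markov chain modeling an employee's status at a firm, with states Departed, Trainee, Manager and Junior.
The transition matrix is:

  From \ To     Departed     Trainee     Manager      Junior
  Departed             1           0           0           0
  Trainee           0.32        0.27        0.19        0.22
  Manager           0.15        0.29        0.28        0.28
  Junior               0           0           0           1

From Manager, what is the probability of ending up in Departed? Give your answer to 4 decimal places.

0.4300

Let h(s) be the probability of absorption at Departed starting from transient state s. Then h(Departed) = 1 and h(Junior) = 0. By first-step analysis:
h(Trainee) = 0.32·1 + 0.27·h(Trainee) + 0.19·h(Manager) + 0.22·0
h(Manager) = 0.15·1 + 0.29·h(Trainee) + 0.28·h(Manager) + 0.28·0
Solving: h(Trainee) = 0.5503, h(Manager) = 0.4300.
Starting from Manager, the probability is 0.4300.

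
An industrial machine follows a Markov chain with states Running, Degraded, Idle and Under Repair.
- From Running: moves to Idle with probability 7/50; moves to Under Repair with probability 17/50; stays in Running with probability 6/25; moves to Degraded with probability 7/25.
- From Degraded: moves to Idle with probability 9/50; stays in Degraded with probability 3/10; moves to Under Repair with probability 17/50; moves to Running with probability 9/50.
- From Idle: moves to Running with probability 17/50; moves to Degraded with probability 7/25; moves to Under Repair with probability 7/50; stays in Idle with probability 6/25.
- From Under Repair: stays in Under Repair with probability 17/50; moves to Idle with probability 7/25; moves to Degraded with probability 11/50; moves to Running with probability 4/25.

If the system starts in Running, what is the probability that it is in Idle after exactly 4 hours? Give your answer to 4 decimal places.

Propagate the distribution vector 4 hours from Running.
After 0 hours: (1.0000, 0.0000, 0.0000, 0.0000)
After 1 hour: (0.2400, 0.2800, 0.1400, 0.3400)
After 2 hours: (0.2100, 0.2652, 0.2128, 0.3120)
After 3 hours: (0.2204, 0.2666, 0.2156, 0.2974)
After 4 hours: (0.2218, 0.2675, 0.2139, 0.2969)
P(in Idle after 4 hours) = 0.2139

0.2139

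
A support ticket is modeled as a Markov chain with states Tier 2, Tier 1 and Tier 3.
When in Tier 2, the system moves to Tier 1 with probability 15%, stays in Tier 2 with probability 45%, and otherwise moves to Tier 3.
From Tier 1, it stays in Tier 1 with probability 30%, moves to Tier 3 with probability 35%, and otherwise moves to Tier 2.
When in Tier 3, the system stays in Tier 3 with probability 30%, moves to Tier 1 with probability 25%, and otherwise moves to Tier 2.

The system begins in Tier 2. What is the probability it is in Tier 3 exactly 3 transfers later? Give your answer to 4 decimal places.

Propagate the distribution vector 3 transfers from Tier 2.
After 0 transfers: (1.0000, 0.0000, 0.0000)
After 1 transfer: (0.4500, 0.1500, 0.4000)
After 2 transfers: (0.4350, 0.2125, 0.3525)
After 3 transfers: (0.4288, 0.2171, 0.3541)
P(in Tier 3 after 3 transfers) = 0.3541

0.3541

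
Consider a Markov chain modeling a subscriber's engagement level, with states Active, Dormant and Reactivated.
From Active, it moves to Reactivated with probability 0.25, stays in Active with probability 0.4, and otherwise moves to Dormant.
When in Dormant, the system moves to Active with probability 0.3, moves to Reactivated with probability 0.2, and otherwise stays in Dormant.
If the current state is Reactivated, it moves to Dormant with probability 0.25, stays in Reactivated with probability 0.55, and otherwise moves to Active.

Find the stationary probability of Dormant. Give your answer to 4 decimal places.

0.3729

Let the stationary distribution be π with π = πP and π_1 + π_2 + π_3 = 1.
π_1 = 0.4·π_1 + 0.3·π_2 + 0.2·π_3
π_2 = 0.35·π_1 + 0.5·π_2 + 0.25·π_3
Solving with the normalization constraint gives π = (0.2966, 0.3729, 0.3305).
So the stationary probability of Dormant is 0.3729.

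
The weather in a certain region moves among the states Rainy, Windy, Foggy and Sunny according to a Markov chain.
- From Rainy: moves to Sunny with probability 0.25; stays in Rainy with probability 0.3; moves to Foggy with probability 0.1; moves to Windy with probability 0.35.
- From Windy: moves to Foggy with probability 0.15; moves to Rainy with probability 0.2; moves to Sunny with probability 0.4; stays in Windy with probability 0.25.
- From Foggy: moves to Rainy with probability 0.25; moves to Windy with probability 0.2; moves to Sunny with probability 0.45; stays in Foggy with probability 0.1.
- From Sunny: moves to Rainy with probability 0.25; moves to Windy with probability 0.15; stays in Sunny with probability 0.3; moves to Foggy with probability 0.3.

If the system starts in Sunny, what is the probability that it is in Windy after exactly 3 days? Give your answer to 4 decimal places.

Propagate the distribution vector 3 days from Sunny.
After 0 days: (0.0000, 0.0000, 0.0000, 1.0000)
After 1 day: (0.2500, 0.1500, 0.3000, 0.3000)
After 2 days: (0.2550, 0.2300, 0.1675, 0.3475)
After 3 days: (0.2513, 0.2324, 0.1810, 0.3354)
P(in Windy after 3 days) = 0.2324

0.2324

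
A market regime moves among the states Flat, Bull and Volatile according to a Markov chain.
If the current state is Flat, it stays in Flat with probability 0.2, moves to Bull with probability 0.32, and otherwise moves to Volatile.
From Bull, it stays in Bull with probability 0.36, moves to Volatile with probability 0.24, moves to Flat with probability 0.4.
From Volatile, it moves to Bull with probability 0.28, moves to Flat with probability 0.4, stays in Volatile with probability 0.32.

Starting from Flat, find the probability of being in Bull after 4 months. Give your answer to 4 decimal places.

Propagate the distribution vector 4 months from Flat.
After 0 months: (1.0000, 0.0000, 0.0000)
After 1 month: (0.2000, 0.3200, 0.4800)
After 2 months: (0.3600, 0.3136, 0.3264)
After 3 months: (0.3280, 0.3195, 0.3525)
After 4 months: (0.3344, 0.3187, 0.3469)
P(in Bull after 4 months) = 0.3187

0.3187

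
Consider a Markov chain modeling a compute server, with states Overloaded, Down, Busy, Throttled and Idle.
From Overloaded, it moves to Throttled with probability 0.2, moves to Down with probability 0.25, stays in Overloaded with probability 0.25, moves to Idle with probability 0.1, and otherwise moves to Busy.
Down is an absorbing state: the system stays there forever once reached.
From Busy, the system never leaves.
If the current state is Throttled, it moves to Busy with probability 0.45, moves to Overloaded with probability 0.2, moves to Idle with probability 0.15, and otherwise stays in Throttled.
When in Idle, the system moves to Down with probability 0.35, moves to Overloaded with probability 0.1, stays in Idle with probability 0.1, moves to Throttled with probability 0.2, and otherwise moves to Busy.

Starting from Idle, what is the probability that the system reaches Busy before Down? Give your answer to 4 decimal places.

Let h(s) be the probability of absorption at Busy starting from transient state s. Then h(Busy) = 1 and h(Down) = 0. By first-step analysis:
h(Overloaded) = 0.25·h(Overloaded) + 0.25·0 + 0.2·1 + 0.2·h(Throttled) + 0.1·h(Idle)
h(Throttled) = 0.2·h(Overloaded) + 0.45·1 + 0.2·h(Throttled) + 0.15·h(Idle)
h(Idle) = 0.1·h(Overloaded) + 0.35·0 + 0.25·1 + 0.2·h(Throttled) + 0.1·h(Idle)
Solving: h(Overloaded) = 0.5477, h(Throttled) = 0.7961, h(Idle) = 0.5155.
Starting from Idle, the probability is 0.5155.

0.5155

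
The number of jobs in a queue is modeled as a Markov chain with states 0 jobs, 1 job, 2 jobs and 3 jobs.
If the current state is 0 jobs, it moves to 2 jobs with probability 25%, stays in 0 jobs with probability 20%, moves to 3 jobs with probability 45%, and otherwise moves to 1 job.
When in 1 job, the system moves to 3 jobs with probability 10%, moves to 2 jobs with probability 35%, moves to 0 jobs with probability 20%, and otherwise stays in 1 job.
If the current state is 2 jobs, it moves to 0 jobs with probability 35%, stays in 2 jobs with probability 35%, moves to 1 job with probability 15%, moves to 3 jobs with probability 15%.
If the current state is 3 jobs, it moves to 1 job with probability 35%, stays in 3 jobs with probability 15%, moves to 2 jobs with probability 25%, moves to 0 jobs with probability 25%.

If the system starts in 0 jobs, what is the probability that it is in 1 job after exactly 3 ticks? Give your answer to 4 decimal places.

Propagate the distribution vector 3 ticks from 0 jobs.
After 0 ticks: (1.0000, 0.0000, 0.0000, 0.0000)
After 1 tick: (0.2000, 0.1000, 0.2500, 0.4500)
After 2 ticks: (0.2600, 0.2500, 0.2850, 0.2050)
After 3 ticks: (0.2530, 0.2280, 0.3035, 0.2155)
P(in 1 job after 3 ticks) = 0.2280

0.2280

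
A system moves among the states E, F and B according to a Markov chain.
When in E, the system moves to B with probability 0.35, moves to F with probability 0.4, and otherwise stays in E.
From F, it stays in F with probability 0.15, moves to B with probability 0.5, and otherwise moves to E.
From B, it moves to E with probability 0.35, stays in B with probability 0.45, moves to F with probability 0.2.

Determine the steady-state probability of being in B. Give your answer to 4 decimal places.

Let the stationary distribution be π with π = πP and π_1 + π_2 + π_3 = 1.
π_1 = 0.25·π_1 + 0.35·π_2 + 0.35·π_3
π_2 = 0.4·π_1 + 0.15·π_2 + 0.2·π_3
Solving with the normalization constraint gives π = (0.3182, 0.2511, 0.4307).
So the stationary probability of B is 0.4307.

0.4307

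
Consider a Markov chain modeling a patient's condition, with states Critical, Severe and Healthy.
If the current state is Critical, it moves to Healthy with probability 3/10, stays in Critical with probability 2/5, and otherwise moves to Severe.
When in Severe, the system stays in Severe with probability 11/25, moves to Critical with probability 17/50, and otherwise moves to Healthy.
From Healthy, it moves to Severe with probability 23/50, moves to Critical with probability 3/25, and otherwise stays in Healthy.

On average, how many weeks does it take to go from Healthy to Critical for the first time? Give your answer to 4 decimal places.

4.5617

Let t(s) be the expected number of weeks to first reach Critical from state s, with t(Critical) = 0. Conditioning on the first week:
t(Severe) = 1 + 0.44·t(Severe) + 0.22·t(Healthy)
t(Healthy) = 1 + 0.46·t(Severe) + 0.42·t(Healthy)
Solving: t(Severe) = 3.5778, t(Healthy) = 4.5617.
Expected weeks from Healthy to Critical: 4.5617.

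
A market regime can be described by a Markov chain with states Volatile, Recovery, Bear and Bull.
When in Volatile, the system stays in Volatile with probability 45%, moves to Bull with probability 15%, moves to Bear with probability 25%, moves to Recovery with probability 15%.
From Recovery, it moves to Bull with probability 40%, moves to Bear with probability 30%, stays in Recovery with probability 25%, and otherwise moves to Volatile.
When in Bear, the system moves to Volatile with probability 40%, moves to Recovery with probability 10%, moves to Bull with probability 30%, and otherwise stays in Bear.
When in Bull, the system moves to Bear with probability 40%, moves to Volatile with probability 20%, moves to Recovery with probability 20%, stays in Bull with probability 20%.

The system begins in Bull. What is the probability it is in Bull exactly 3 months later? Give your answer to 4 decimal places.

0.2440

Propagate the distribution vector 3 months from Bull.
After 0 months: (0.0000, 0.0000, 0.0000, 1.0000)
After 1 month: (0.2000, 0.2000, 0.4000, 0.2000)
After 2 months: (0.3000, 0.1600, 0.2700, 0.2700)
After 3 months: (0.3050, 0.1660, 0.2850, 0.2440)
P(in Bull after 3 months) = 0.2440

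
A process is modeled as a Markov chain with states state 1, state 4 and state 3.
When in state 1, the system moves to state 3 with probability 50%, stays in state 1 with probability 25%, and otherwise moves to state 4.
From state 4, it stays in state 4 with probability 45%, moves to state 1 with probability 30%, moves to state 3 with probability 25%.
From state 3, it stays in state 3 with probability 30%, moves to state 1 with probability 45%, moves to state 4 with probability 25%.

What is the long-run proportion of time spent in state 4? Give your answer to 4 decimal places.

Let the stationary distribution be π with π = πP and π_1 + π_2 + π_3 = 1.
π_1 = 0.25·π_1 + 0.3·π_2 + 0.45·π_3
π_2 = 0.25·π_1 + 0.45·π_2 + 0.25·π_3
Solving with the normalization constraint gives π = (0.3359, 0.3125, 0.3516).
So the stationary probability of state 4 is 0.3125.

0.3125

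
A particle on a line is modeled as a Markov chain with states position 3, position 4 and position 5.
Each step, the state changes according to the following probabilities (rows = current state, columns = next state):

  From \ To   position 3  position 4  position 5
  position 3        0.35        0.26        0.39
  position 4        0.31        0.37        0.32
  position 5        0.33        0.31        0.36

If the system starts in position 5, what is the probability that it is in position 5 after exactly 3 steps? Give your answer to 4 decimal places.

Propagate the distribution vector 3 steps from position 5.
After 0 steps: (0.0000, 0.0000, 1.0000)
After 1 step: (0.3300, 0.3100, 0.3600)
After 2 steps: (0.3304, 0.3121, 0.3575)
After 3 steps: (0.3304, 0.3122, 0.3574)
P(in position 5 after 3 steps) = 0.3574

0.3574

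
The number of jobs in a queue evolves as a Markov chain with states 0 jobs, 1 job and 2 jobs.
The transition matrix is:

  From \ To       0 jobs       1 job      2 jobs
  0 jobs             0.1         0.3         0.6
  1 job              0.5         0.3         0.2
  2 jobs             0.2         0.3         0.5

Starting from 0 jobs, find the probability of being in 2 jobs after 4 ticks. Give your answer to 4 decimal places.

Propagate the distribution vector 4 ticks from 0 jobs.
After 0 ticks: (1.0000, 0.0000, 0.0000)
After 1 tick: (0.1000, 0.3000, 0.6000)
After 2 ticks: (0.2800, 0.3000, 0.4200)
After 3 ticks: (0.2620, 0.3000, 0.4380)
After 4 ticks: (0.2638, 0.3000, 0.4362)
P(in 2 jobs after 4 ticks) = 0.4362

0.4362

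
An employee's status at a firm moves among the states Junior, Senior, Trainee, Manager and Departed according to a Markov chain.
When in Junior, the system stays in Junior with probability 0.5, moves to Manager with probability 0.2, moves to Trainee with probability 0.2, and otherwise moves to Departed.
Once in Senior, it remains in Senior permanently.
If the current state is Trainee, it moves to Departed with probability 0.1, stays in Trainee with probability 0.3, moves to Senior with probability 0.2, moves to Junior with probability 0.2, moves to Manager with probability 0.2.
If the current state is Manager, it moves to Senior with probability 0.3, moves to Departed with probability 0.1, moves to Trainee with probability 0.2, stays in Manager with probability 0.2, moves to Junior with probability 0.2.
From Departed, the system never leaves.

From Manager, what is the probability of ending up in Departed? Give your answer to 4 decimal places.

0.3424

Let h(s) be the probability of absorption at Departed starting from transient state s. Then h(Departed) = 1 and h(Senior) = 0. By first-step analysis:
h(Junior) = 0.5·h(Junior) + 0.2·h(Trainee) + 0.2·h(Manager) + 0.1·1
h(Trainee) = 0.2·h(Junior) + 0.2·0 + 0.3·h(Trainee) + 0.2·h(Manager) + 0.1·1
h(Manager) = 0.2·h(Junior) + 0.3·0 + 0.2·h(Trainee) + 0.2·h(Manager) + 0.1·1
Solving: h(Junior) = 0.4891, h(Trainee) = 0.3804, h(Manager) = 0.3424.
Starting from Manager, the probability is 0.3424.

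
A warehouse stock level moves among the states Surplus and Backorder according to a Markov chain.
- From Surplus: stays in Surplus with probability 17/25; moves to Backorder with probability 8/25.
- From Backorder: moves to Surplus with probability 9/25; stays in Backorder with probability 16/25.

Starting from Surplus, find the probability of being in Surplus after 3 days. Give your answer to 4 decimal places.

Propagate the distribution vector 3 days from Surplus.
After 0 days: (1.0000, 0.0000)
After 1 day: (0.6800, 0.3200)
After 2 days: (0.5776, 0.4224)
After 3 days: (0.5448, 0.4552)
P(in Surplus after 3 days) = 0.5448

0.5448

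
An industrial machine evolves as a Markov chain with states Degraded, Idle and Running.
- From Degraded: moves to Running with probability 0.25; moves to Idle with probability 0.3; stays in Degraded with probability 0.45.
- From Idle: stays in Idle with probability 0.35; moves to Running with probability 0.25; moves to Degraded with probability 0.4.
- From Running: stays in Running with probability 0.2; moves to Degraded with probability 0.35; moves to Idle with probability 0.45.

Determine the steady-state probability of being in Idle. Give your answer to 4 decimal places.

Let the stationary distribution be π with π = πP and π_1 + π_2 + π_3 = 1.
π_1 = 0.45·π_1 + 0.4·π_2 + 0.35·π_3
π_2 = 0.3·π_1 + 0.35·π_2 + 0.45·π_3
Solving with the normalization constraint gives π = (0.4085, 0.3534, 0.2381).
So the stationary probability of Idle is 0.3534.

0.3534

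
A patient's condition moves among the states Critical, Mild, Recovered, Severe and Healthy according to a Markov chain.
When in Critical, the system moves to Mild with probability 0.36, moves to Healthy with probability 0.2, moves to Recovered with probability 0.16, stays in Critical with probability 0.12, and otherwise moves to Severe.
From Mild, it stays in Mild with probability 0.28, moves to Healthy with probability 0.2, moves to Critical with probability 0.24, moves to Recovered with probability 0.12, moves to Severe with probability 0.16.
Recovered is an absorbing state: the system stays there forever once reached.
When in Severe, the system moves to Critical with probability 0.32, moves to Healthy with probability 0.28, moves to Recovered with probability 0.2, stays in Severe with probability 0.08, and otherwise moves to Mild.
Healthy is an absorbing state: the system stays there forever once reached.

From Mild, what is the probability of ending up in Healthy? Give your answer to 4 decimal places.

Let h(s) be the probability of absorption at Healthy starting from transient state s. Then h(Healthy) = 1 and h(Recovered) = 0. By first-step analysis:
h(Critical) = 0.12·h(Critical) + 0.36·h(Mild) + 0.16·0 + 0.16·h(Severe) + 0.2·1
h(Mild) = 0.24·h(Critical) + 0.28·h(Mild) + 0.12·0 + 0.16·h(Severe) + 0.2·1
h(Severe) = 0.32·h(Critical) + 0.12·h(Mild) + 0.2·0 + 0.08·h(Severe) + 0.28·1
Solving: h(Critical) = 0.5792, h(Mild) = 0.6007, h(Severe) = 0.5842.
Starting from Mild, the probability is 0.6007.

0.6007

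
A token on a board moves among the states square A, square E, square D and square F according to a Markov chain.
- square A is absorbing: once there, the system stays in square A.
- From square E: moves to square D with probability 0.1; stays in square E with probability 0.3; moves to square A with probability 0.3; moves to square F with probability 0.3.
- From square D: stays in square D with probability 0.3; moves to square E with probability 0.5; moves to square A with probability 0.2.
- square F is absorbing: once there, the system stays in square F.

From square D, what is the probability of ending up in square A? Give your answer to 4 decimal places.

Let h(s) be the probability of absorption at square A starting from transient state s. Then h(square A) = 1 and h(square F) = 0. By first-step analysis:
h(square E) = 0.3·1 + 0.3·h(square E) + 0.1·h(square D) + 0.3·0
h(square D) = 0.2·1 + 0.5·h(square E) + 0.3·h(square D)
Solving: h(square E) = 0.5227, h(square D) = 0.6591.
Starting from square D, the probability is 0.6591.

0.6591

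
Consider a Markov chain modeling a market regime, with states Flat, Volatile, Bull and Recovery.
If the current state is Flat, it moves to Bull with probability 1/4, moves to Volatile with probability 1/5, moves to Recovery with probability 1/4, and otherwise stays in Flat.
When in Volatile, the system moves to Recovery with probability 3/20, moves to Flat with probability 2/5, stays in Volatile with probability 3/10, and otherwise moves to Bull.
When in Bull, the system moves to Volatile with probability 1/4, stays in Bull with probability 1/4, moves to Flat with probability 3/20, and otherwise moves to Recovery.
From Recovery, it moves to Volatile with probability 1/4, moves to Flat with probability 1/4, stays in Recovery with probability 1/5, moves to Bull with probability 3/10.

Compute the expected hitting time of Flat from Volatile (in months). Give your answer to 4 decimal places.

Let t(s) be the expected number of months to first reach Flat from state s, with t(Flat) = 0. Conditioning on the first month:
t(Volatile) = 1 + 0.3·t(Volatile) + 0.15·t(Bull) + 0.15·t(Recovery)
t(Bull) = 1 + 0.25·t(Volatile) + 0.25·t(Bull) + 0.35·t(Recovery)
t(Recovery) = 1 + 0.25·t(Volatile) + 0.3·t(Bull) + 0.2·t(Recovery)
Solving: t(Volatile) = 3.1250, t(Bull) = 4.1383, t(Recovery) = 3.7784.
Expected months from Volatile to Flat: 3.1250.

3.1250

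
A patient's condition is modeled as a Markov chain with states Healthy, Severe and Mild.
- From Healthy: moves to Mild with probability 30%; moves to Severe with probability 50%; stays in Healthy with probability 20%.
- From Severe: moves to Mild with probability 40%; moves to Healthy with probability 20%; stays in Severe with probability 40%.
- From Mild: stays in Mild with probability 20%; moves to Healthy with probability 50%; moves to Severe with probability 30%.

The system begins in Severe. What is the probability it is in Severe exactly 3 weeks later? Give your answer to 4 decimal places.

Propagate the distribution vector 3 weeks from Severe.
After 0 weeks: (0.0000, 1.0000, 0.0000)
After 1 week: (0.2000, 0.4000, 0.4000)
After 2 weeks: (0.3200, 0.3800, 0.3000)
After 3 weeks: (0.2900, 0.4020, 0.3080)
P(in Severe after 3 weeks) = 0.4020

0.4020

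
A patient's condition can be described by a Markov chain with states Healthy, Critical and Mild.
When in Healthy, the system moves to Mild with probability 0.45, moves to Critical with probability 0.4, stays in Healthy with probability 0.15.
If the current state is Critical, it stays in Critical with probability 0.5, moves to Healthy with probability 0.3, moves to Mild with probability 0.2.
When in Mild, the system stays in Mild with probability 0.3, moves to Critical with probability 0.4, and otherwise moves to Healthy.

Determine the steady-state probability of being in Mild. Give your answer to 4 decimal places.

0.2947

Let the stationary distribution be π with π = πP and π_1 + π_2 + π_3 = 1.
π_1 = 0.15·π_1 + 0.3·π_2 + 0.3·π_3
π_2 = 0.4·π_1 + 0.5·π_2 + 0.4·π_3
Solving with the normalization constraint gives π = (0.2609, 0.4444, 0.2947).
So the stationary probability of Mild is 0.2947.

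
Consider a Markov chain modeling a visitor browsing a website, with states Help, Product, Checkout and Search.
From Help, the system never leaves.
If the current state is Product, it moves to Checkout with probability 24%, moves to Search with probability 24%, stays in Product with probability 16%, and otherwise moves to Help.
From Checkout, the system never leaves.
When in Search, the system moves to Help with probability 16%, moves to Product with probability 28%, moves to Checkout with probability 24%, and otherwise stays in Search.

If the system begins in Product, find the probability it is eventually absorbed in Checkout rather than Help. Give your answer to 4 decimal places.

0.4381

Let h(s) be the probability of absorption at Checkout starting from transient state s. Then h(Checkout) = 1 and h(Help) = 0. By first-step analysis:
h(Product) = 0.36·0 + 0.16·h(Product) + 0.24·1 + 0.24·h(Search)
h(Search) = 0.16·0 + 0.28·h(Product) + 0.24·1 + 0.32·h(Search)
Solving: h(Product) = 0.4381, h(Search) = 0.5333.
Starting from Product, the probability is 0.4381.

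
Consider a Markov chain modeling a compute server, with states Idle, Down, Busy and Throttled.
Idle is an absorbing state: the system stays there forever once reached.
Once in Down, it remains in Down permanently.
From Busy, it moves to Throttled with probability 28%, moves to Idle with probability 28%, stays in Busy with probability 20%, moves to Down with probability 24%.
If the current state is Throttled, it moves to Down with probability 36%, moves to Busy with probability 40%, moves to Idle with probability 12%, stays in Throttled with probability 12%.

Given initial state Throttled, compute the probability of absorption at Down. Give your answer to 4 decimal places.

Let h(s) be the probability of absorption at Down starting from transient state s. Then h(Down) = 1 and h(Idle) = 0. By first-step analysis:
h(Busy) = 0.28·0 + 0.24·1 + 0.2·h(Busy) + 0.28·h(Throttled)
h(Throttled) = 0.12·0 + 0.36·1 + 0.4·h(Busy) + 0.12·h(Throttled)
Solving: h(Busy) = 0.5270, h(Throttled) = 0.6486.
Starting from Throttled, the probability is 0.6486.

0.6486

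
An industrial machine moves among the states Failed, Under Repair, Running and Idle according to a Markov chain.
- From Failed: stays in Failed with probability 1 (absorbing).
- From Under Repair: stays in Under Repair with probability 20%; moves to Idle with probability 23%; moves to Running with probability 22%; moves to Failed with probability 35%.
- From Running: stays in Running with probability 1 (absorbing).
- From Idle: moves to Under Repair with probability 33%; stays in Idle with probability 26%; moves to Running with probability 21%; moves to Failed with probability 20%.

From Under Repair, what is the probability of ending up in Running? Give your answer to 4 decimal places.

Let h(s) be the probability of absorption at Running starting from transient state s. Then h(Running) = 1 and h(Failed) = 0. By first-step analysis:
h(Under Repair) = 0.35·0 + 0.2·h(Under Repair) + 0.22·1 + 0.23·h(Idle)
h(Idle) = 0.2·0 + 0.33·h(Under Repair) + 0.21·1 + 0.26·h(Idle)
Solving: h(Under Repair) = 0.4090, h(Idle) = 0.4662.
Starting from Under Repair, the probability is 0.4090.

0.4090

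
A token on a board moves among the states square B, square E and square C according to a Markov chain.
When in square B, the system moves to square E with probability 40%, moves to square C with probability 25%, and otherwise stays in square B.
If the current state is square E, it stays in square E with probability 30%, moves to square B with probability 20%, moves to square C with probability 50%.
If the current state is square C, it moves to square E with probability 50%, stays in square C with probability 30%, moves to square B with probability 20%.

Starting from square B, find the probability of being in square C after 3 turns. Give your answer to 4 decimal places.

Propagate the distribution vector 3 turns from square B.
After 0 turns: (1.0000, 0.0000, 0.0000)
After 1 turn: (0.3500, 0.4000, 0.2500)
After 2 turns: (0.2525, 0.3850, 0.3625)
After 3 turns: (0.2379, 0.3978, 0.3644)
P(in square C after 3 turns) = 0.3644

0.3644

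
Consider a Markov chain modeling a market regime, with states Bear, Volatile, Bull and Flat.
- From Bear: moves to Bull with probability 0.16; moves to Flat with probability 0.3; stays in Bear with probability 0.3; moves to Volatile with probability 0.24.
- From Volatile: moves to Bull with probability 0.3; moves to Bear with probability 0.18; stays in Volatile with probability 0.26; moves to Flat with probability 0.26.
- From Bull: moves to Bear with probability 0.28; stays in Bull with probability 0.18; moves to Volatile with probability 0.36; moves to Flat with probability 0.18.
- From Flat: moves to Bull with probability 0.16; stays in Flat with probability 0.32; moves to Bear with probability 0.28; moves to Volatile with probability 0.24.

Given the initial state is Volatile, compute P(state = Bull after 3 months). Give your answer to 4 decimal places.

Propagate the distribution vector 3 months from Volatile.
After 0 months: (0.0000, 1.0000, 0.0000, 0.0000)
After 1 month: (0.1800, 0.2600, 0.3000, 0.2600)
After 2 months: (0.2576, 0.2812, 0.2024, 0.2588)
After 3 months: (0.2570, 0.2699, 0.2034, 0.2696)
P(in Bull after 3 months) = 0.2034

0.2034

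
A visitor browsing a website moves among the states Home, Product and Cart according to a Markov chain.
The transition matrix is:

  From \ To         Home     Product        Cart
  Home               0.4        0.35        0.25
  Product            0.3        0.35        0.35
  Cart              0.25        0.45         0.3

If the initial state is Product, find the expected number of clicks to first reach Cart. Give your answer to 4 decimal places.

Let t(s) be the expected number of clicks to first reach Cart from state s, with t(Cart) = 0. Conditioning on the first click:
t(Home) = 1 + 0.4·t(Home) + 0.35·t(Product)
t(Product) = 1 + 0.3·t(Home) + 0.35·t(Product)
Solving: t(Home) = 3.5088, t(Product) = 3.1579.
Expected clicks from Product to Cart: 3.1579.

3.1579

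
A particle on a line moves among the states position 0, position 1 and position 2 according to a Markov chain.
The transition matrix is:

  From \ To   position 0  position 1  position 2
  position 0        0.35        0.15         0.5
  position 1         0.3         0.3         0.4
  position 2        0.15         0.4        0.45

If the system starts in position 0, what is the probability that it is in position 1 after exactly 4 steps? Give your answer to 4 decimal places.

Propagate the distribution vector 4 steps from position 0.
After 0 steps: (1.0000, 0.0000, 0.0000)
After 1 step: (0.3500, 0.1500, 0.5000)
After 2 steps: (0.2425, 0.2975, 0.4600)
After 3 steps: (0.2431, 0.3096, 0.4473)
After 4 steps: (0.2451, 0.3083, 0.4467)
P(in position 1 after 4 steps) = 0.3083

0.3083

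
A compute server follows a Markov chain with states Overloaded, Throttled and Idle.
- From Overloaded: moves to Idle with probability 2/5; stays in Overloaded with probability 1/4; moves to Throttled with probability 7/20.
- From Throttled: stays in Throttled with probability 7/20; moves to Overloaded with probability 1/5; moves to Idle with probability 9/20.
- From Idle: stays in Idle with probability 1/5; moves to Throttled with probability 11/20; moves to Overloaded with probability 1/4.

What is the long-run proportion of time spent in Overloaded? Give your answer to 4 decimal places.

Let the stationary distribution be π with π = πP and π_1 + π_2 + π_3 = 1.
π_1 = 0.25·π_1 + 0.2·π_2 + 0.25·π_3
π_2 = 0.35·π_1 + 0.35·π_2 + 0.55·π_3
Solving with the normalization constraint gives π = (0.2290, 0.4202, 0.3508).
So the stationary probability of Overloaded is 0.2290.

0.2290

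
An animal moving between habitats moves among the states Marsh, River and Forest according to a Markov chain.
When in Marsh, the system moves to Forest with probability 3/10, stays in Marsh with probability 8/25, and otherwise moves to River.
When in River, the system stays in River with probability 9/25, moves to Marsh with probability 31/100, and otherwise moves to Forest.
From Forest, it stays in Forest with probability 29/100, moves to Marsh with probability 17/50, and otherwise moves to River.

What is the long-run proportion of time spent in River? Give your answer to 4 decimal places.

Let the stationary distribution be π with π = πP and π_1 + π_2 + π_3 = 1.
π_1 = 0.32·π_1 + 0.31·π_2 + 0.34·π_3
π_2 = 0.38·π_1 + 0.36·π_2 + 0.37·π_3
Solving with the normalization constraint gives π = (0.3225, 0.3695, 0.3080).
So the stationary probability of River is 0.3695.

0.3695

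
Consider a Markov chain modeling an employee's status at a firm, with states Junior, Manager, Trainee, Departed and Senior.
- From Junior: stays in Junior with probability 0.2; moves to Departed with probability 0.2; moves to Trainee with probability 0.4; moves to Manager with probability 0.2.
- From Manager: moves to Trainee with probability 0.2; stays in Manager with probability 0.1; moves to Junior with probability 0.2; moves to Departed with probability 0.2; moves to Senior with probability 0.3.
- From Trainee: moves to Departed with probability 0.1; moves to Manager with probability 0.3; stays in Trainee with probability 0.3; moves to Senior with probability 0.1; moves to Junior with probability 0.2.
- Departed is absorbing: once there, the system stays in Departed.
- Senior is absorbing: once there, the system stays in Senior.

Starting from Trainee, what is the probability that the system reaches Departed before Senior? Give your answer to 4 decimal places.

Let h(s) be the probability of absorption at Departed starting from transient state s. Then h(Departed) = 1 and h(Senior) = 0. By first-step analysis:
h(Junior) = 0.2·h(Junior) + 0.2·h(Manager) + 0.4·h(Trainee) + 0.2·1
h(Manager) = 0.2·h(Junior) + 0.1·h(Manager) + 0.2·h(Trainee) + 0.2·1 + 0.3·0
h(Trainee) = 0.2·h(Junior) + 0.3·h(Manager) + 0.3·h(Trainee) + 0.1·1 + 0.1·0
Solving: h(Junior) = 0.6358, h(Manager) = 0.4815, h(Trainee) = 0.5309.
Starting from Trainee, the probability is 0.5309.

0.5309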